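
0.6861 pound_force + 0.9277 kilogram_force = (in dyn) 1.215e+06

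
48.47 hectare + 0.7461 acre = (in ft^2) 5.25e+06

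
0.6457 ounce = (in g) 18.31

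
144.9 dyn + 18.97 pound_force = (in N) 84.38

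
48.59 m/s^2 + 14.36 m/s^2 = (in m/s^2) 62.95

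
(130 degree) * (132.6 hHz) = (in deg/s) 1.724e+06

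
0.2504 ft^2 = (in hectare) 2.326e-06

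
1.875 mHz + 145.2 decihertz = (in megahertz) 1.452e-05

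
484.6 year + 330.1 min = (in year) 484.6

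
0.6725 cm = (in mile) 4.179e-06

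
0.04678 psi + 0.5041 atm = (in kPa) 51.4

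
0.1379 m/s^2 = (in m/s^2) 0.1379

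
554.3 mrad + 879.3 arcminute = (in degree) 46.41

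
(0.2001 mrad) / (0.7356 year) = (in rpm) 8.237e-11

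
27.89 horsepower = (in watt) 2.08e+04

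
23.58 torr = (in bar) 0.03144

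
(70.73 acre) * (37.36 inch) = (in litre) 2.716e+08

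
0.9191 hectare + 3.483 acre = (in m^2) 2.329e+04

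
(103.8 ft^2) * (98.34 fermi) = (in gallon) 2.505e-10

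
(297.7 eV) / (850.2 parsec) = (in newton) 1.818e-36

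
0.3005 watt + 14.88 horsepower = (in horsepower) 14.88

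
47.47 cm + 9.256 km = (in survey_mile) 5.752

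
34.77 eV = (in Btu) 5.28e-21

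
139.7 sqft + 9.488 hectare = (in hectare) 9.489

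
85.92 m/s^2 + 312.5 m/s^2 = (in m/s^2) 398.4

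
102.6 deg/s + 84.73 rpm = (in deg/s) 611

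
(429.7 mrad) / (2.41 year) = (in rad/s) 5.654e-09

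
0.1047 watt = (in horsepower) 0.0001404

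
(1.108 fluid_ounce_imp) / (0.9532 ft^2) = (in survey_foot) 0.001166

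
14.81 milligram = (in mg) 14.81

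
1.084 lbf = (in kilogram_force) 0.4917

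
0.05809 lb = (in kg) 0.02635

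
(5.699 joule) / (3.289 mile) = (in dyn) 107.7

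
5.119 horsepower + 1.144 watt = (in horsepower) 5.121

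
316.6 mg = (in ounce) 0.01117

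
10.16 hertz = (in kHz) 0.01016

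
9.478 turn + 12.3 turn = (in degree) 7840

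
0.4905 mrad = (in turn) 7.807e-05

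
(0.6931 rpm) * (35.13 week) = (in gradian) 9.817e+07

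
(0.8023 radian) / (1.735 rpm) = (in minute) 0.0736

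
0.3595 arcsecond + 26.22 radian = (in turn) 4.173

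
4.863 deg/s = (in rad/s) 0.08488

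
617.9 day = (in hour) 1.483e+04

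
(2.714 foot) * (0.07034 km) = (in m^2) 58.19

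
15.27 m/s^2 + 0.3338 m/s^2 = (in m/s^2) 15.6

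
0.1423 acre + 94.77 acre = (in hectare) 38.41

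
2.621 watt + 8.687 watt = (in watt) 11.31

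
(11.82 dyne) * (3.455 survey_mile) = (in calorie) 0.1571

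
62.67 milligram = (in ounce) 0.002211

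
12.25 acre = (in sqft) 5.336e+05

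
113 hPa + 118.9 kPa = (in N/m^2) 1.302e+05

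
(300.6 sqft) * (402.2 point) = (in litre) 3962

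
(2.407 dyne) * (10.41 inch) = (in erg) 63.64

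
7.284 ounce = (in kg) 0.2065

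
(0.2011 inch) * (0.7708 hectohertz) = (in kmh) 1.417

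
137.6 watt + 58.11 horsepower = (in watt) 4.347e+04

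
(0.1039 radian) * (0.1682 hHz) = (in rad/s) 1.748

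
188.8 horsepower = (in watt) 1.408e+05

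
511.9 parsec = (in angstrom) 1.58e+29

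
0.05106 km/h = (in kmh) 0.05106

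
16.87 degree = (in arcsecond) 6.073e+04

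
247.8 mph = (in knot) 215.3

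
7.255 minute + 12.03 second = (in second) 447.3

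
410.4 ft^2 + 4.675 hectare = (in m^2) 4.679e+04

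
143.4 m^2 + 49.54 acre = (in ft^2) 2.16e+06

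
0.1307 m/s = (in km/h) 0.4705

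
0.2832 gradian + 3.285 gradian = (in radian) 0.05605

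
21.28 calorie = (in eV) 5.557e+20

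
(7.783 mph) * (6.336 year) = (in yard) 7.603e+08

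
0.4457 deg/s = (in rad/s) 0.007779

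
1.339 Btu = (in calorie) 337.6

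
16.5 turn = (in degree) 5940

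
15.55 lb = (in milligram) 7.053e+06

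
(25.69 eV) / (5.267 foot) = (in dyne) 2.564e-13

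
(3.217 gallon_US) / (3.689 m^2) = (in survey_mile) 2.051e-06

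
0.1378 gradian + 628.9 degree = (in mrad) 1.098e+04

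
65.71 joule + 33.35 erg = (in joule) 65.71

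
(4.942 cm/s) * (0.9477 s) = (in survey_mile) 2.91e-05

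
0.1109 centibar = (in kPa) 0.1109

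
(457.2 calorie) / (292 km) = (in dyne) 655.1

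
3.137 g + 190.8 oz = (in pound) 11.93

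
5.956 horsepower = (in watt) 4441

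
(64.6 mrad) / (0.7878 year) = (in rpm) 2.483e-08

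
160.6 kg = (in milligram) 1.606e+08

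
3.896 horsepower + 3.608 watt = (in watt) 2909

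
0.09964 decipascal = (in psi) 1.445e-06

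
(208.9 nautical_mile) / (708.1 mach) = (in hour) 0.0004457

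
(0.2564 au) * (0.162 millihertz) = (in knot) 1.208e+07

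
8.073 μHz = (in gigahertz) 8.073e-15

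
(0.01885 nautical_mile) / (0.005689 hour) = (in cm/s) 170.5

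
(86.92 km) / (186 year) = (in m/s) 1.482e-05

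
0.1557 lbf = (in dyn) 6.926e+04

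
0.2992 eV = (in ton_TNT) 1.146e-29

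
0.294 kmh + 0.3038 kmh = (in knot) 0.3228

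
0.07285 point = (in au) 1.718e-16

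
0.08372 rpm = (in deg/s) 0.5023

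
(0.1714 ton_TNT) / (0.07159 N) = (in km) 1.002e+07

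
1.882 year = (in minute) 9.892e+05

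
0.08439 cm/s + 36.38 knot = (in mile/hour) 41.87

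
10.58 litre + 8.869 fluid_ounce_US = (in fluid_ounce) 366.6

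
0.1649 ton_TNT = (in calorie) 1.649e+08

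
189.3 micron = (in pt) 0.5366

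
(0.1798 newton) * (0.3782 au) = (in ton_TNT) 2.431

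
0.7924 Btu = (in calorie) 199.8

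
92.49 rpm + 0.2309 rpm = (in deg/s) 556.3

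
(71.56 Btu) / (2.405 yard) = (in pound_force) 7718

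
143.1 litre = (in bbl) 0.9001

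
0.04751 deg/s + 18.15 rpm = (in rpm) 18.16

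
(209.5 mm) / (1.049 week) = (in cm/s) 3.302e-05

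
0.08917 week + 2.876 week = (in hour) 498.1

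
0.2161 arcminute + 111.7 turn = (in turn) 111.7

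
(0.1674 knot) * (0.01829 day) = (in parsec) 4.41e-15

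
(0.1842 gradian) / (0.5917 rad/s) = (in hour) 1.358e-06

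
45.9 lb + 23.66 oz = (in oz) 758.1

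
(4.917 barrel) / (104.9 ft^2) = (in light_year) 8.479e-18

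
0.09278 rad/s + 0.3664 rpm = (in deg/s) 7.514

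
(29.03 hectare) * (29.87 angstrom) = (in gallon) 0.2291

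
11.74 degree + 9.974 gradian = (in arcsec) 7.458e+04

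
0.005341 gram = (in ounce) 0.0001884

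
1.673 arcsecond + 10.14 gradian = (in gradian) 10.14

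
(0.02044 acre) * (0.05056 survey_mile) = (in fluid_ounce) 2.276e+08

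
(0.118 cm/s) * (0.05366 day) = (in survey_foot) 17.95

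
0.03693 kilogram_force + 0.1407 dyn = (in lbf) 0.08142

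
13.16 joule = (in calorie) 3.145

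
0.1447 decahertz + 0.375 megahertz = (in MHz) 0.375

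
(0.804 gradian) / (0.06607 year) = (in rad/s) 6.061e-09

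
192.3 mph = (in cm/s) 8597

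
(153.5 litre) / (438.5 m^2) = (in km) 3.501e-07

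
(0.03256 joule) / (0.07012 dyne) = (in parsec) 1.505e-12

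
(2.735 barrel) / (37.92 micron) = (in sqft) 1.234e+05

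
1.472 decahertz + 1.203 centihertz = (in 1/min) 883.9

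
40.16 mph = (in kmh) 64.63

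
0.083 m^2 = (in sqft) 0.8934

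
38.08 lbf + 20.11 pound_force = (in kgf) 26.39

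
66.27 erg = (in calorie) 1.584e-06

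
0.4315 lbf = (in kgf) 0.1957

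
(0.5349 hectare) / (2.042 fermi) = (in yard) 2.865e+18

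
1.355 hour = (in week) 0.008065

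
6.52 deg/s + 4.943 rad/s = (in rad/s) 5.057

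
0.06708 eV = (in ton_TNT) 2.569e-30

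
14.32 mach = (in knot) 9478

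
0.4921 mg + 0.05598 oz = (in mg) 1587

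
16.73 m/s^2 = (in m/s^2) 16.73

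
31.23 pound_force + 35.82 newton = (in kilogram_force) 17.82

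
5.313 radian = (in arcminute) 1.826e+04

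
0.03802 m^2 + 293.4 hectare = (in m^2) 2.934e+06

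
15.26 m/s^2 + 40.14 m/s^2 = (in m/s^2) 55.4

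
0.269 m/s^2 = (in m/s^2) 0.269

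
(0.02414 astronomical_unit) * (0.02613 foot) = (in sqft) 3.096e+08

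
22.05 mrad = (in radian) 0.02205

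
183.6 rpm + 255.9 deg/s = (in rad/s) 23.69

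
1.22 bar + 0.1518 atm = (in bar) 1.374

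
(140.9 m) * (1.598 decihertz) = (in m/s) 22.52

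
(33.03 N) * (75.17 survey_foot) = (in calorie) 180.9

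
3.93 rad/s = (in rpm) 37.53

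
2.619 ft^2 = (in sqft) 2.619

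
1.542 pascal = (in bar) 1.542e-05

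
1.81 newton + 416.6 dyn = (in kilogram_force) 0.185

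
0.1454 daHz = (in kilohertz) 0.001454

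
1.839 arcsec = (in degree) 0.0005108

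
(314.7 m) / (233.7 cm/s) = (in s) 134.7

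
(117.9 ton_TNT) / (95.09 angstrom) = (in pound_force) 1.166e+19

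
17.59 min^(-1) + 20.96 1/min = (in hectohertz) 0.006425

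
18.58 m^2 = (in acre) 0.004591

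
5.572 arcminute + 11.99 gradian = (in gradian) 12.09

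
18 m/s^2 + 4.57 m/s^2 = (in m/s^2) 22.57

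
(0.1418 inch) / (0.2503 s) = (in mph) 0.03219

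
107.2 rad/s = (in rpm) 1024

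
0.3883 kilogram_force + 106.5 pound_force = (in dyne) 4.775e+07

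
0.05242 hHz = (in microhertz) 5.242e+06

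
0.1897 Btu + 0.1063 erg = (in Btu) 0.1897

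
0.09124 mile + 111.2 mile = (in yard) 1.959e+05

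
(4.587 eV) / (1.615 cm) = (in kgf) 4.64e-18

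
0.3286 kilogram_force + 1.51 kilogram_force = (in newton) 18.03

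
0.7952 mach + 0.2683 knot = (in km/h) 975.3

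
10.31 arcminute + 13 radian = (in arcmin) 4.47e+04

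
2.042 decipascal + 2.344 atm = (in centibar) 237.5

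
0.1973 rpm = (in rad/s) 0.02066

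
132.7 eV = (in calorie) 5.081e-18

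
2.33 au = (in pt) 9.881e+14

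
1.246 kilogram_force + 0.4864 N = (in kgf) 1.296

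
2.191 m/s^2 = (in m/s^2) 2.191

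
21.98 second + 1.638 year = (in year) 1.638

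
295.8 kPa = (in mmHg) 2219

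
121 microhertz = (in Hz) 0.000121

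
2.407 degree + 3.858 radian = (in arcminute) 1.341e+04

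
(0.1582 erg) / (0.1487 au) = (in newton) 7.112e-19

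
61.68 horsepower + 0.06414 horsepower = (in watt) 4.604e+04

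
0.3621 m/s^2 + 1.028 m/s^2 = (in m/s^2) 1.39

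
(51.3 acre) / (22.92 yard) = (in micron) 9.906e+09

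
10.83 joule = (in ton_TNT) 2.588e-09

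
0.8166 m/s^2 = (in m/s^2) 0.8166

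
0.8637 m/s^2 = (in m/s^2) 0.8637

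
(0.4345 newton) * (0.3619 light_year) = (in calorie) 3.556e+14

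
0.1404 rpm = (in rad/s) 0.0147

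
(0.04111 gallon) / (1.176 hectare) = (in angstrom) 132.3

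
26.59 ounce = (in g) 753.8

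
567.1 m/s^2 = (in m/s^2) 567.1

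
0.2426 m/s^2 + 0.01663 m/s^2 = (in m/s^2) 0.2592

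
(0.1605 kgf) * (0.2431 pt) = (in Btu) 1.279e-07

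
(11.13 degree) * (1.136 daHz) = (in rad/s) 2.207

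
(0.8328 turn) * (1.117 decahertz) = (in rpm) 558.1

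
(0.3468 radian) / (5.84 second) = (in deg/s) 3.402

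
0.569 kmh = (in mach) 0.0004642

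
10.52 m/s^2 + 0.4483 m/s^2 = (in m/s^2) 10.97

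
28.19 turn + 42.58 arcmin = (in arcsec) 3.654e+07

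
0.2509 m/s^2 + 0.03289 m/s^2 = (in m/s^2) 0.2838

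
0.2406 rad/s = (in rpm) 2.298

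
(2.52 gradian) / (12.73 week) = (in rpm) 4.91e-08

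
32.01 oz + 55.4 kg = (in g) 5.631e+04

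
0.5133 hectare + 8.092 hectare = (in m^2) 8.605e+04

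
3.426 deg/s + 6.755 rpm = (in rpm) 7.326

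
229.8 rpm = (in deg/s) 1379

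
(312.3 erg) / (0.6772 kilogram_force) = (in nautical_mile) 2.539e-09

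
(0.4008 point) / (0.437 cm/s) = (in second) 0.03236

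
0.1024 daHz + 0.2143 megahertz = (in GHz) 0.0002143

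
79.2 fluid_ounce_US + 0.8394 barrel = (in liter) 135.8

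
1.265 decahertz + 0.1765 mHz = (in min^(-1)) 759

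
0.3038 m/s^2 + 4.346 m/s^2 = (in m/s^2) 4.65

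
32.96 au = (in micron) 4.931e+18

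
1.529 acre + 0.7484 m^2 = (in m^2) 6188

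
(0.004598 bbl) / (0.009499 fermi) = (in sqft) 8.284e+14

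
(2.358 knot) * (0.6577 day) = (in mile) 42.83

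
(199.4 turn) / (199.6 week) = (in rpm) 9.911e-05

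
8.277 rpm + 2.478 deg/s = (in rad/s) 0.91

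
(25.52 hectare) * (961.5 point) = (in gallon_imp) 1.904e+07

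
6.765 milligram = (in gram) 0.006765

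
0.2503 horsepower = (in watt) 186.6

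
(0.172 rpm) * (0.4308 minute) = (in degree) 26.68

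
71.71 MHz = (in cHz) 7.171e+09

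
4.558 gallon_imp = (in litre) 20.72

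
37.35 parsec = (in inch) 4.537e+19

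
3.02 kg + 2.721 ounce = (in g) 3097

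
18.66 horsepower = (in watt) 1.391e+04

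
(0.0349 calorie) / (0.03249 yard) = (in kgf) 0.5012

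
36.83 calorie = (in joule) 154.1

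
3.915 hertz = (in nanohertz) 3.915e+09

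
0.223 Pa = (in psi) 3.234e-05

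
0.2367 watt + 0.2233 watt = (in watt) 0.46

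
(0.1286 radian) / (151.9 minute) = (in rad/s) 1.411e-05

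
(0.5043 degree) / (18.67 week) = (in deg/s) 4.466e-08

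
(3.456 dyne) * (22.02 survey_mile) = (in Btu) 0.001161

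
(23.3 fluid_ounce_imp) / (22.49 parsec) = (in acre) 2.357e-25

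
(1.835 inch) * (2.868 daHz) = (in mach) 0.003926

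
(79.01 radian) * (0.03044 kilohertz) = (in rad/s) 2405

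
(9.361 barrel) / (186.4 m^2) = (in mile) 4.961e-06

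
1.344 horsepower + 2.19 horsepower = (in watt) 2635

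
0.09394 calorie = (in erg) 3.93e+06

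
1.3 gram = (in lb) 0.002866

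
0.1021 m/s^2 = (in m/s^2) 0.1021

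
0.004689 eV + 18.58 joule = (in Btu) 0.01761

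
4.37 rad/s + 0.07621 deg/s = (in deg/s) 250.5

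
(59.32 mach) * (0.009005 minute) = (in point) 3.094e+07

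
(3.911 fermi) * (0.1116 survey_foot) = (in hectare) 1.33e-20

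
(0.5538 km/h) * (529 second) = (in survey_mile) 0.05057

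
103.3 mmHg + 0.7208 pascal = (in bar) 0.1377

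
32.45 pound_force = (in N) 144.3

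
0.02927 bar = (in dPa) 2.927e+04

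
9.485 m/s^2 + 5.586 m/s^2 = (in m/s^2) 15.07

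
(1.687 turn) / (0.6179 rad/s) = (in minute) 0.2859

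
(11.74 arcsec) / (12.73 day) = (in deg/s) 2.965e-09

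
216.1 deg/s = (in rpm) 36.02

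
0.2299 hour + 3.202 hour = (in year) 0.0003918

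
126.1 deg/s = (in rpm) 21.02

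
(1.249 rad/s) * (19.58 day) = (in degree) 1.211e+08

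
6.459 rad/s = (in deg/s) 370.1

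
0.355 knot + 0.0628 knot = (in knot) 0.4178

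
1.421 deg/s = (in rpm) 0.2368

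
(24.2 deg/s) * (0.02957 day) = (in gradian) 6.87e+04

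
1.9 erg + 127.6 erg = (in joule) 1.295e-05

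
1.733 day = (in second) 1.497e+05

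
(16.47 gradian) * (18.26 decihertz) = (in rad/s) 0.4724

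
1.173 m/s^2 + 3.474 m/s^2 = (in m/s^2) 4.647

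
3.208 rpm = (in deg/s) 19.25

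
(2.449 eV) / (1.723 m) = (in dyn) 2.277e-14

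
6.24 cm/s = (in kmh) 0.2246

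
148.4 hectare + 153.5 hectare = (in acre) 746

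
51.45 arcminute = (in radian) 0.01497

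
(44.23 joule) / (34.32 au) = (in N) 8.615e-12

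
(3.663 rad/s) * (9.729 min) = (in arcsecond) 4.41e+08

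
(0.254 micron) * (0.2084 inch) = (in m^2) 1.345e-09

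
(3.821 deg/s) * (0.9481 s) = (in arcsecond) 1.304e+04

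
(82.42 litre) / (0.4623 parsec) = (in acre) 1.428e-21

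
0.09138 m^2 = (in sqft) 0.9836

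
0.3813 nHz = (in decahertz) 3.813e-11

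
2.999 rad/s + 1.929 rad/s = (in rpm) 47.06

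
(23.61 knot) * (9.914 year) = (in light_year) 4.014e-07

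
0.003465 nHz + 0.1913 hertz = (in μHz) 1.913e+05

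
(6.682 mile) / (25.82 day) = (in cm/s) 0.482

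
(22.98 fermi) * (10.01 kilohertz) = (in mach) 6.756e-13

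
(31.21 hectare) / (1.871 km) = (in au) 1.115e-09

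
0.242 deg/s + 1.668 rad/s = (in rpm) 15.97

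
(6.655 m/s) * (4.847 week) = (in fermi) 1.951e+22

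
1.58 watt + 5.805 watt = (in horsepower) 0.009903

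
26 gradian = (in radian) 0.4084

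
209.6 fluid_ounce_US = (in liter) 6.199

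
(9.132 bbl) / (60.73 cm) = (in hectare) 0.0002391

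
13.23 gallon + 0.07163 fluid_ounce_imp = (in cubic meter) 0.05008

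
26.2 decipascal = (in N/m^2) 2.62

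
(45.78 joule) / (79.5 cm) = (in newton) 57.58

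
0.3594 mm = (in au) 2.402e-15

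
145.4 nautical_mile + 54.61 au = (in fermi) 8.17e+27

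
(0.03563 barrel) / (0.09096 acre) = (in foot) 5.049e-05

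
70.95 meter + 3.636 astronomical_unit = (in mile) 3.38e+08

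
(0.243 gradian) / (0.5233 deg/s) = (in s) 0.4179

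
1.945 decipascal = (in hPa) 0.001945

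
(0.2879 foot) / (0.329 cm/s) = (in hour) 0.007409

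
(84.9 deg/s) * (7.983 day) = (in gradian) 6.506e+07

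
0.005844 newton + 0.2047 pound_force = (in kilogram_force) 0.09345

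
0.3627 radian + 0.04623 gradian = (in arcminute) 1249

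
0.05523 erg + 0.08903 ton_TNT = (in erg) 3.725e+15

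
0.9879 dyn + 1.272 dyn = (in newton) 2.26e-05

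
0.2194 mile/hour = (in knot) 0.1907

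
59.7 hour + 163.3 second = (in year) 0.00682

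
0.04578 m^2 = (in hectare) 4.578e-06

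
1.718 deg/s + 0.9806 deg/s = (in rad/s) 0.0471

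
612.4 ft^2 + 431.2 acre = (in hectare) 174.5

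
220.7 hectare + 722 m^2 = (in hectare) 220.8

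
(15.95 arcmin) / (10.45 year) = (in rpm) 1.344e-10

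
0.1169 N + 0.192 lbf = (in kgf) 0.09901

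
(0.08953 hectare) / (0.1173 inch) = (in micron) 3.005e+11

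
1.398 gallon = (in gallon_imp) 1.164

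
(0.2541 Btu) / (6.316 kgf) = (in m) 4.328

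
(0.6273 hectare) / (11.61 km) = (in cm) 54.03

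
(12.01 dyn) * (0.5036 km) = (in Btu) 5.733e-05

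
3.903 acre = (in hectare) 1.579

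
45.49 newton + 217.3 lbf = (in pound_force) 227.5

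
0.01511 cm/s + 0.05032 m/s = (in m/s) 0.05047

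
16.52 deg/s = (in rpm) 2.753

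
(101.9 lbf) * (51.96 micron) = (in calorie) 0.005629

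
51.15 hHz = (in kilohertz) 5.115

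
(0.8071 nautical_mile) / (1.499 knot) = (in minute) 32.31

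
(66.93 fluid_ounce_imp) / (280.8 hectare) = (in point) 1.92e-06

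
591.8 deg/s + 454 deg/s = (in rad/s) 18.25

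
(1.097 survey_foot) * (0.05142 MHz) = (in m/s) 1.719e+04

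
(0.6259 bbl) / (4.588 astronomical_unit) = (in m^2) 1.45e-13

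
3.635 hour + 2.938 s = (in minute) 218.1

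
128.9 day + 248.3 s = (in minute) 1.856e+05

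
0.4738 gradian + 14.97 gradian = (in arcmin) 834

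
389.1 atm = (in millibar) 3.943e+05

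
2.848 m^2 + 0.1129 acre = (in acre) 0.1136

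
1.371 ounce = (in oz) 1.371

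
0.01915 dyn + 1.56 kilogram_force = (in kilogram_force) 1.56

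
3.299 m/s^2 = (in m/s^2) 3.299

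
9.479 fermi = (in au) 6.336e-26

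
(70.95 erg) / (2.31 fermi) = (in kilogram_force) 3.132e+08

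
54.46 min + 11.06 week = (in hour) 1859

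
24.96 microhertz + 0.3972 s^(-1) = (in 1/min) 23.83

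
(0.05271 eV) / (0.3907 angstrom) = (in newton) 2.162e-10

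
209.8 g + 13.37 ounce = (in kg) 0.5888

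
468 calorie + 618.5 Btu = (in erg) 6.545e+12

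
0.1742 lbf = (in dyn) 7.749e+04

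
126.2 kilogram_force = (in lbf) 278.2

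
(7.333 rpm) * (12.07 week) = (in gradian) 3.569e+08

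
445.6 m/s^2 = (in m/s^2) 445.6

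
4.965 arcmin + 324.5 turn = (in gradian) 1.298e+05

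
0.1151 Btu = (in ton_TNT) 2.902e-08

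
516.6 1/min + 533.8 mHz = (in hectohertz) 0.09144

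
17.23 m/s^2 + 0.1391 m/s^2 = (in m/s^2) 17.37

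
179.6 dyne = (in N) 0.001796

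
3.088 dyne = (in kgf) 3.149e-06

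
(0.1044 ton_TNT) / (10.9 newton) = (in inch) 1.578e+09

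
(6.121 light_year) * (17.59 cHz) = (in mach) 2.992e+13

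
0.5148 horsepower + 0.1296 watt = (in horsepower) 0.515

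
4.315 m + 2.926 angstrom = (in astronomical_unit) 2.884e-11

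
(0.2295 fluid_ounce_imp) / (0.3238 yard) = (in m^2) 2.202e-05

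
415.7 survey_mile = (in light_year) 7.071e-11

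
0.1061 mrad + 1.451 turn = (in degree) 522.4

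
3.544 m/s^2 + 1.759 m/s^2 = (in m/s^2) 5.303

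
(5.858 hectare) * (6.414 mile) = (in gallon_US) 1.597e+11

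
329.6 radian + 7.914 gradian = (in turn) 52.48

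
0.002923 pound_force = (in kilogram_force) 0.001326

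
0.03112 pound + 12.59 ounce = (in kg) 0.371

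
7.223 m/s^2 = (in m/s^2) 7.223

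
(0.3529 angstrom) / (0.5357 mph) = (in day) 1.706e-15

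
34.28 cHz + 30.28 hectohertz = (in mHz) 3.028e+06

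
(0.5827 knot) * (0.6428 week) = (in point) 3.303e+08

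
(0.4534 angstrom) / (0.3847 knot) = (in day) 2.652e-15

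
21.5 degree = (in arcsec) 7.74e+04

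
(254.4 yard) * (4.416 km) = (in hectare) 102.7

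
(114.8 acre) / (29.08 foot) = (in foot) 1.72e+05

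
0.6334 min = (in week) 6.284e-05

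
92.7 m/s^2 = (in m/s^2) 92.7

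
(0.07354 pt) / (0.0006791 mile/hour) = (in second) 0.08546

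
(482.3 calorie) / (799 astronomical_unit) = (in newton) 1.688e-11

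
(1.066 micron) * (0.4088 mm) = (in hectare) 4.358e-14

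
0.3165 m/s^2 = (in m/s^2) 0.3165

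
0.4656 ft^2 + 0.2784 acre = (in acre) 0.2784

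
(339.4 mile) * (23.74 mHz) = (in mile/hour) 2.901e+04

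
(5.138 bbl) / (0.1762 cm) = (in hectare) 0.04636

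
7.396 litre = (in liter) 7.396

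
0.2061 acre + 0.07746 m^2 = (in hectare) 0.08341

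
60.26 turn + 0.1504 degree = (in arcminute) 1.302e+06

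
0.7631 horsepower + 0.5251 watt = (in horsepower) 0.7638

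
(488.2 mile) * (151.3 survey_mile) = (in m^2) 1.913e+11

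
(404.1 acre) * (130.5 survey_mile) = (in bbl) 2.16e+12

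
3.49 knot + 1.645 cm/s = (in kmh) 6.523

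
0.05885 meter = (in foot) 0.1931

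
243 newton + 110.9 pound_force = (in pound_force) 165.5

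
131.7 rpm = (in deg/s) 790.2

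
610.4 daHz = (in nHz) 6.104e+12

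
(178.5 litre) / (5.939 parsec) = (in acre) 2.407e-22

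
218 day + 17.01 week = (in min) 4.854e+05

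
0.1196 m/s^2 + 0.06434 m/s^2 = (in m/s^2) 0.1839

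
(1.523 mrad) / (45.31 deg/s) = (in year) 6.107e-11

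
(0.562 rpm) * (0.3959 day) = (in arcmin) 6.921e+06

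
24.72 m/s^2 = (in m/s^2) 24.72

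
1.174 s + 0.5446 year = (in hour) 4771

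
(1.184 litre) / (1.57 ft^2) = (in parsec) 2.631e-19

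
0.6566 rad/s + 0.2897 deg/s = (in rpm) 6.318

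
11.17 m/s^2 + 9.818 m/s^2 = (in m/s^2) 20.99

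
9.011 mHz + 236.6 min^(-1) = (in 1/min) 237.1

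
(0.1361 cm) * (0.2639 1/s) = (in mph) 0.0008034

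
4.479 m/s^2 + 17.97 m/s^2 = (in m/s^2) 22.45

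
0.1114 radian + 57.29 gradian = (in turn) 0.161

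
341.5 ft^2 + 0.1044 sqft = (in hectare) 0.003174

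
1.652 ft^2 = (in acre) 3.792e-05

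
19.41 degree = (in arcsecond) 6.988e+04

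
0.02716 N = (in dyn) 2716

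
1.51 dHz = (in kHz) 0.000151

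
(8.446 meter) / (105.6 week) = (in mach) 3.884e-10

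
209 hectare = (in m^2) 2.09e+06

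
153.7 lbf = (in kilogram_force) 69.72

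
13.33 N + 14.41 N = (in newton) 27.74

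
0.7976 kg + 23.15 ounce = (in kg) 1.454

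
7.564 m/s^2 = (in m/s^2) 7.564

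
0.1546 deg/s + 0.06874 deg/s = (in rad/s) 0.003898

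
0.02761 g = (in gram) 0.02761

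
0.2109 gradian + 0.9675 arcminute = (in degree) 0.2059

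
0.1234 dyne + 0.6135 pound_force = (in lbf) 0.6135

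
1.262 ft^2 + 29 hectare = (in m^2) 2.9e+05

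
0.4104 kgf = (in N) 4.025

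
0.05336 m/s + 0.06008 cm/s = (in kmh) 0.1943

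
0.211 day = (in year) 0.0005781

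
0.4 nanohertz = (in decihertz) 4e-09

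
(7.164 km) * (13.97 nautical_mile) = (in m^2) 1.854e+08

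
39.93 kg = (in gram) 3.993e+04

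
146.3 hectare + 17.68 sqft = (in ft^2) 1.575e+07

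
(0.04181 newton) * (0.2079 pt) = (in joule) 3.066e-06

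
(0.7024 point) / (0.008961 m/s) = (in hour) 7.681e-06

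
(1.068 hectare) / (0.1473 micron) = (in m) 7.251e+10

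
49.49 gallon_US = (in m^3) 0.1873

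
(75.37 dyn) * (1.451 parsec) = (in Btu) 3.198e+10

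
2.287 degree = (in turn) 0.006353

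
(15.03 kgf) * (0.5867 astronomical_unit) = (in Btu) 1.226e+10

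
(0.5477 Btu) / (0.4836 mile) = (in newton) 0.7425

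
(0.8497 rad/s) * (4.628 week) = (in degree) 1.363e+08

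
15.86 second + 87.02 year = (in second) 2.744e+09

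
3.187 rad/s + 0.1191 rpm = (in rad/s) 3.199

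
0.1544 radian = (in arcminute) 530.8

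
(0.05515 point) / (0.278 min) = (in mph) 2.609e-06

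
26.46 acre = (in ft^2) 1.153e+06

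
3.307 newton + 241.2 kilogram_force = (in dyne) 2.369e+08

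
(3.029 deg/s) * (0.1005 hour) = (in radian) 19.13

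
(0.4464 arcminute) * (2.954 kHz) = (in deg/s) 21.98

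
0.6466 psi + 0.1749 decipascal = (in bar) 0.04458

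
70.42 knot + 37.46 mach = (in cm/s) 1.279e+06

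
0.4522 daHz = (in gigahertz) 4.522e-09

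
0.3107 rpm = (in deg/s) 1.864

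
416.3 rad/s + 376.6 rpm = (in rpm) 4352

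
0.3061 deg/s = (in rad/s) 0.005342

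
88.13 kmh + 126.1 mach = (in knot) 8.351e+04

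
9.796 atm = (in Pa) 9.926e+05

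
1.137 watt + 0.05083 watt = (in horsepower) 0.001593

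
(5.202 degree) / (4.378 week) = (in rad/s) 3.429e-08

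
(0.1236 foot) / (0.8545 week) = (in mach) 2.141e-10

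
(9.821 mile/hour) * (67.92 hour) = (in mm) 1.074e+09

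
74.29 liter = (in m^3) 0.07429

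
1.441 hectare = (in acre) 3.561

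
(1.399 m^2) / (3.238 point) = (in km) 1.225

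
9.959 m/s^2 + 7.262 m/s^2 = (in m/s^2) 17.22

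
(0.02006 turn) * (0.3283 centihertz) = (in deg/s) 0.02371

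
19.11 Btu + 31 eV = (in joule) 2.016e+04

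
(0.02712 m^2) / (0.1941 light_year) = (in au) 9.872e-29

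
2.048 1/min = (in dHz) 0.3413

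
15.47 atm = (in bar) 15.67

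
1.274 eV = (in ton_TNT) 4.879e-29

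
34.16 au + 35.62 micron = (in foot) 1.677e+13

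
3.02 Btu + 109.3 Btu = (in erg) 1.185e+12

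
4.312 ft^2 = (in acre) 9.899e-05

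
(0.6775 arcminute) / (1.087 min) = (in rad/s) 3.022e-06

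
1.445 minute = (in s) 86.7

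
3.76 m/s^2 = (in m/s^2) 3.76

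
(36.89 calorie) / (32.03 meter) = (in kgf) 0.4914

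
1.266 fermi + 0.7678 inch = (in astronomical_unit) 1.304e-13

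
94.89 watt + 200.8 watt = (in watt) 295.7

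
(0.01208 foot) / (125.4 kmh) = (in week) 1.748e-10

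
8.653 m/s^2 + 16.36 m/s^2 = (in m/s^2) 25.01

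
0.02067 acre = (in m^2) 83.65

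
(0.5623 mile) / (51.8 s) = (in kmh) 62.89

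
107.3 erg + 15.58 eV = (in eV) 6.697e+13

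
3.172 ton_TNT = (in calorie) 3.172e+09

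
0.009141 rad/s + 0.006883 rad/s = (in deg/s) 0.9181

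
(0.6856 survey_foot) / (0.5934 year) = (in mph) 2.498e-08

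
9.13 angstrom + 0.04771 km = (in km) 0.04771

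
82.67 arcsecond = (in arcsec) 82.67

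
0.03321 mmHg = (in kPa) 0.004428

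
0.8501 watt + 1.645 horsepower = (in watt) 1228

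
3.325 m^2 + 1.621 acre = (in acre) 1.622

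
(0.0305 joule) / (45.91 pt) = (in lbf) 0.4234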